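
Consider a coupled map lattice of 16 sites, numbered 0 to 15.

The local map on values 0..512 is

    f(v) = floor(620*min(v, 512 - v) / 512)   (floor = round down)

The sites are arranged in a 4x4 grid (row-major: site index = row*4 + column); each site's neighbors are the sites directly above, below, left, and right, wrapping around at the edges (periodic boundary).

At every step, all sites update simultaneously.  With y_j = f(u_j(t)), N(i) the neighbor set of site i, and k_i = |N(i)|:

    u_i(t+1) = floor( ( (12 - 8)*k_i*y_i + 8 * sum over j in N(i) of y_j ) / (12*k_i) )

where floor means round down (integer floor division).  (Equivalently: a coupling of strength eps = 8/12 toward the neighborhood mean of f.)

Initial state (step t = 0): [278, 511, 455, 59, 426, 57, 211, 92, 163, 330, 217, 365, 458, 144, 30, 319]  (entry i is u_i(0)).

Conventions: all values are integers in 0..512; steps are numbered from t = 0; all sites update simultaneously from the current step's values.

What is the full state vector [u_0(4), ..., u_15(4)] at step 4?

Simulating step by step:
t=0: [278, 511, 455, 59, 426, 57, 211, 92, 163, 330, 217, 365, 458, 144, 30, 319]
t=1: [134, 99, 83, 139, 144, 119, 170, 138, 160, 190, 202, 193, 169, 111, 135, 136]
t=2: [164, 129, 142, 154, 169, 169, 177, 185, 204, 195, 219, 205, 176, 164, 161, 182]
t=3: [192, 180, 182, 197, 213, 203, 215, 216, 232, 231, 237, 242, 214, 199, 207, 213]
t=4: [239, 228, 234, 241, 255, 250, 255, 261, 274, 268, 275, 278, 254, 247, 250, 259]

Answer: [239, 228, 234, 241, 255, 250, 255, 261, 274, 268, 275, 278, 254, 247, 250, 259]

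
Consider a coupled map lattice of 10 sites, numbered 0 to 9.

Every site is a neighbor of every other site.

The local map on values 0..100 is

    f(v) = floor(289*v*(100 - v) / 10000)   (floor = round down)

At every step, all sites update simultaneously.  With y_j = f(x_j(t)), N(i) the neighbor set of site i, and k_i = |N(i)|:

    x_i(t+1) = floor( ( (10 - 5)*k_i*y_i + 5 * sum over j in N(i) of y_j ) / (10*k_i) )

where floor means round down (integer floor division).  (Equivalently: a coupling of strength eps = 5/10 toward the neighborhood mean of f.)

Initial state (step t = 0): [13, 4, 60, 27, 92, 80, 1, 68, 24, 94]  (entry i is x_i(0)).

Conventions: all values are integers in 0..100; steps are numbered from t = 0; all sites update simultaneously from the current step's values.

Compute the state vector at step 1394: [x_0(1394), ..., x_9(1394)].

Simulating step by step:
t=0: [13, 4, 60, 27, 92, 80, 1, 68, 24, 94]
t=1: [34, 25, 51, 45, 29, 40, 21, 47, 43, 27]
t=2: [63, 59, 67, 66, 61, 65, 56, 66, 66, 60]
t=3: [66, 67, 64, 65, 67, 65, 68, 65, 65, 67]
t=4: [64, 63, 64, 64, 63, 64, 63, 64, 64, 63]
t=5: [66, 66, 66, 66, 66, 66, 66, 66, 66, 66]
t=6: [64, 64, 64, 64, 64, 64, 64, 64, 64, 64]
t=7: [66, 66, 66, 66, 66, 66, 66, 66, 66, 66]

Answer: [64, 64, 64, 64, 64, 64, 64, 64, 64, 64]
Key observation: The state at step 5, [66, 66, 66, 66, 66, 66, 66, 66, 66, 66], reappears at step 7: the system is in a cycle of period 2 from step 5 on.  Therefore the state at step 1394 equals the state at step 5 + ((1394 - 5) mod 2) = 6, which is [64, 64, 64, 64, 64, 64, 64, 64, 64, 64].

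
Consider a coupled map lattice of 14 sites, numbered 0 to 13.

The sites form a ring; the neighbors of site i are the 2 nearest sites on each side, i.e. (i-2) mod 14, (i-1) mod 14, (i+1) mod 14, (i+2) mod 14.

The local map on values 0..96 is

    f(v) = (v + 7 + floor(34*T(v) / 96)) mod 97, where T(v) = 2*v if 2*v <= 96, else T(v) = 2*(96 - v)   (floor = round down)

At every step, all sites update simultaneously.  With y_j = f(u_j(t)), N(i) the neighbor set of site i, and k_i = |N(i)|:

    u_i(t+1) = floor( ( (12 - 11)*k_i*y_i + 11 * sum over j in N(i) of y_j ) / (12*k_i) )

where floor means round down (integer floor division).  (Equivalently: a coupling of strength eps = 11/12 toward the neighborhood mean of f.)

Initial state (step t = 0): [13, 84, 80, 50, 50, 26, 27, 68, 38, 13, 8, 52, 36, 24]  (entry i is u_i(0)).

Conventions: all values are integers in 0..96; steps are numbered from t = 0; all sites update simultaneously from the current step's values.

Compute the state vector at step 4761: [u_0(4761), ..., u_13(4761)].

Simulating step by step:
t=0: [13, 84, 80, 50, 50, 26, 27, 68, 38, 13, 8, 52, 36, 24]
t=1: [29, 38, 47, 40, 51, 78, 74, 54, 50, 65, 60, 45, 48, 47]
t=2: [81, 75, 73, 62, 66, 80, 69, 71, 92, 88, 88, 89, 80, 75]
t=3: [66, 73, 73, 73, 73, 86, 52, 31, 45, 24, 2, 23, 23, 31]
t=4: [75, 87, 95, 74, 73, 78, 62, 56, 54, 49, 51, 41, 51, 69]
t=5: [52, 67, 67, 31, 52, 86, 71, 69, 90, 86, 86, 89, 89, 68]
t=6: [72, 85, 84, 69, 65, 77, 51, 31, 45, 24, 3, 23, 43, 51]
t=7: [47, 64, 65, 30, 50, 77, 61, 55, 54, 49, 59, 56, 62, 58]
t=8: [92, 83, 82, 67, 63, 75, 69, 69, 90, 90, 90, 91, 90, 91]
t=9: [2, 23, 44, 51, 73, 94, 73, 53, 45, 24, 4, 4, 4, 3]
t=10: [35, 48, 62, 59, 70, 85, 70, 60, 63, 49, 37, 20, 12, 19]
t=11: [62, 73, 86, 71, 72, 85, 72, 71, 87, 75, 63, 54, 51, 54]
t=12: [71, 72, 87, 53, 52, 87, 52, 53, 87, 72, 71, 91, 91, 91]
t=13: [32, 52, 85, 51, 50, 82, 50, 51, 85, 52, 32, 45, 45, 45]
t=14: [64, 61, 75, 49, 48, 81, 48, 49, 75, 61, 64, 79, 72, 79]
t=15: [73, 71, 91, 71, 70, 81, 70, 71, 91, 71, 73, 64, 51, 64]
t=16: [72, 73, 87, 52, 52, 87, 52, 52, 87, 73, 72, 93, 94, 93]
t=17: [32, 52, 85, 51, 50, 82, 50, 51, 85, 52, 32, 46, 46, 46]
t=18: [65, 61, 75, 49, 48, 81, 48, 49, 75, 61, 65, 80, 74, 80]
t=19: [73, 71, 91, 71, 70, 81, 70, 71, 91, 71, 73, 64, 51, 64]

Answer: [32, 52, 85, 51, 50, 82, 50, 51, 85, 52, 32, 46, 46, 46]
Key observation: The state at step 15, [73, 71, 91, 71, 70, 81, 70, 71, 91, 71, 73, 64, 51, 64], reappears at step 19: the system is in a cycle of period 4 from step 15 on.  Therefore the state at step 4761 equals the state at step 15 + ((4761 - 15) mod 4) = 17, which is [32, 52, 85, 51, 50, 82, 50, 51, 85, 52, 32, 46, 46, 46].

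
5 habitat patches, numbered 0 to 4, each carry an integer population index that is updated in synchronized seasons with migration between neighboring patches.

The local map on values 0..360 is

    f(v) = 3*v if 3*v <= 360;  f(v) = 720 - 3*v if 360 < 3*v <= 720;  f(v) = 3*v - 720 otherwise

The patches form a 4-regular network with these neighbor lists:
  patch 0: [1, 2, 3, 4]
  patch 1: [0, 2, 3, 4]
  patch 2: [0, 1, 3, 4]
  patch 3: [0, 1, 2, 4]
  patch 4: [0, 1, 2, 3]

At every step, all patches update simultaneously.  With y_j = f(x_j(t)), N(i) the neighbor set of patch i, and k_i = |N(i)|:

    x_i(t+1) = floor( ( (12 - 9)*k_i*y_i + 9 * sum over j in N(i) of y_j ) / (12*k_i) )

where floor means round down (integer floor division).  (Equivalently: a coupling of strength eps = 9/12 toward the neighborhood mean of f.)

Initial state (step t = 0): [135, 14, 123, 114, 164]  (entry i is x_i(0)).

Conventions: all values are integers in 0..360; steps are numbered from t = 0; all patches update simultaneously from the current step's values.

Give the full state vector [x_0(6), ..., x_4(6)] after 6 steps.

Answer: [45, 45, 45, 45, 45]

Derivation:
t=0: [135, 14, 123, 114, 164]
t=1: [259, 242, 261, 261, 253]
t=2: [46, 43, 46, 46, 45]
t=3: [135, 135, 135, 135, 135]
t=4: [315, 315, 315, 315, 315]
t=5: [225, 225, 225, 225, 225]
t=6: [45, 45, 45, 45, 45]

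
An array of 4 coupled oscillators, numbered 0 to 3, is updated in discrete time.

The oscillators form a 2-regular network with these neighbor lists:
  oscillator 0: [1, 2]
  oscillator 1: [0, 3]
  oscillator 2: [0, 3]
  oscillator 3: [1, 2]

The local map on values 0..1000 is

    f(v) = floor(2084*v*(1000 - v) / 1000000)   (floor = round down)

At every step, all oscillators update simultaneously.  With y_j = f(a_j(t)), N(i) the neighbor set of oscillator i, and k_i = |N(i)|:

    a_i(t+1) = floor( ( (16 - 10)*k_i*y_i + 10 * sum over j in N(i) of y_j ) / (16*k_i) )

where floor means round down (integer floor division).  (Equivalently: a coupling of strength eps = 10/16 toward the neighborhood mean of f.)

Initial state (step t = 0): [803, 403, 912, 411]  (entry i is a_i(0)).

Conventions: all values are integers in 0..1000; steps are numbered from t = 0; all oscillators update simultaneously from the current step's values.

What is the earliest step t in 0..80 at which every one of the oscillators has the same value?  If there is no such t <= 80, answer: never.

Answer: 3
Key observation: Synchronization is absorbing here: once all oscillators are equal they stay equal, and step 3 is the first all-equal step.

Derivation:
t=0: [803, 403, 912, 411]  (not all equal)
t=1: [332, 448, 322, 397]  (not all equal)
t=2: [476, 493, 470, 489]  (not all equal)
t=3: [519, 519, 519, 519]  (all equal)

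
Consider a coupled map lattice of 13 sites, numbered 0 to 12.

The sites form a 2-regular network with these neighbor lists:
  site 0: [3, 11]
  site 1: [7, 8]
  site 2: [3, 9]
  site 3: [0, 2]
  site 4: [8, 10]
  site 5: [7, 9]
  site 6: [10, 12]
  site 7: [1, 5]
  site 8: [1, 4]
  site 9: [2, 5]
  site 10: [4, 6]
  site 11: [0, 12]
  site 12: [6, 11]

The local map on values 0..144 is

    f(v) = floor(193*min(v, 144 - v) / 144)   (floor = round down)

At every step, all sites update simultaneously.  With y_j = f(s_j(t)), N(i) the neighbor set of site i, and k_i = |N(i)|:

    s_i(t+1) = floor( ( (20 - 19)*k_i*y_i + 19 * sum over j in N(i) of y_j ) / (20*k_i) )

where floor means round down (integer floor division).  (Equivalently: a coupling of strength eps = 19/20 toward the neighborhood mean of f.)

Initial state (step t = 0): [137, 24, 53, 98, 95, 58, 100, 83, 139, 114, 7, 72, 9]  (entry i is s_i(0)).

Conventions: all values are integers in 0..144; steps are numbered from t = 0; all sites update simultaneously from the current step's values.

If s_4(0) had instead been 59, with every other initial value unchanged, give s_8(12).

Answer: s_8(12) = 69
Key observation: This trace re-runs the system from the modified initial state.

Derivation:
t=0: [137, 24, 53, 98, 59, 58, 100, 83, 139, 114, 7, 72, 9]
t=1: [75, 42, 51, 41, 11, 61, 12, 55, 53, 72, 65, 14, 73]
t=2: [38, 71, 74, 78, 75, 84, 87, 68, 36, 75, 18, 89, 20]
t=3: [78, 70, 90, 72, 38, 90, 27, 87, 91, 86, 81, 39, 72]
t=4: [74, 74, 85, 80, 76, 76, 87, 82, 71, 72, 45, 90, 46]
t=5: [79, 89, 89, 85, 78, 89, 61, 91, 92, 85, 82, 76, 73]
t=6: [85, 70, 78, 79, 76, 74, 88, 72, 79, 73, 84, 91, 86]
t=7: [79, 91, 90, 83, 83, 95, 78, 93, 91, 90, 82, 77, 73]
t=8: [85, 69, 76, 79, 77, 69, 88, 68, 75, 68, 84, 90, 88]
t=9: [79, 91, 89, 85, 86, 91, 77, 91, 90, 91, 81, 76, 73]
t=10: [85, 71, 74, 79, 77, 71, 89, 71, 73, 71, 83, 91, 90]
t=11: [79, 95, 91, 86, 88, 95, 76, 95, 92, 94, 81, 75, 72]
t=12: [84, 66, 71, 78, 76, 65, 90, 65, 69, 67, 83, 91, 91]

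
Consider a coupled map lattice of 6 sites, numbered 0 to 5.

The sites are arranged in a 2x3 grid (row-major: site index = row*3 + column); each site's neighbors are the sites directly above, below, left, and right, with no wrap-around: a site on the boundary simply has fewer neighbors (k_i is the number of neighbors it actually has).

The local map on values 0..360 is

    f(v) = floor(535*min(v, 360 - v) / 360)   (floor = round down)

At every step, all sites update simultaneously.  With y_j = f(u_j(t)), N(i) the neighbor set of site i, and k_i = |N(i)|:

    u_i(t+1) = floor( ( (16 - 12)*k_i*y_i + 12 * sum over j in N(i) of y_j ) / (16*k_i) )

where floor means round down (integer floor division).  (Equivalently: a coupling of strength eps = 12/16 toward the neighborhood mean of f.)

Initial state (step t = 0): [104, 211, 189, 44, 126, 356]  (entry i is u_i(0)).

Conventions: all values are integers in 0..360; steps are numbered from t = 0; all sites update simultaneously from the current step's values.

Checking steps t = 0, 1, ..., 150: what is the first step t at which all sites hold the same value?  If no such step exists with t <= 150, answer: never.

Simulating step by step:
t=0: [104, 211, 189, 44, 126, 356]  (not all equal)
t=1: [145, 204, 148, 144, 119, 166]  (not all equal)
t=2: [220, 210, 233, 200, 216, 209]  (not all equal)
t=3: [224, 208, 214, 217, 224, 206]  (not all equal)
t=4: [214, 211, 223, 204, 216, 213]  (not all equal)
t=5: [223, 213, 215, 219, 221, 210]  (not all equal)
t=6: [210, 210, 218, 205, 213, 213]  (not all equal)
t=7: [225, 218, 217, 222, 222, 215]  (not all equal)
t=8: [206, 207, 212, 203, 209, 210]  (not all equal)
t=9: [229, 224, 223, 227, 226, 221]  (not all equal)
t=10: [198, 199, 203, 196, 201, 202]  (not all equal)
t=11: [240, 237, 235, 239, 238, 234]  (not all equal)
t=12: [179, 181, 184, 179, 182, 184]  (not all equal)
t=13: [266, 264, 262, 265, 264, 262]  (not all equal)
t=14: [140, 142, 143, 140, 142, 143]  (not all equal)
t=15: [209, 210, 211, 209, 210, 211]  (not all equal)
t=16: [223, 222, 221, 223, 222, 221]  (not all equal)
t=17: [203, 204, 205, 203, 204, 205]  (not all equal)
t=18: [232, 231, 230, 232, 231, 230]  (not all equal)
t=19: [190, 191, 192, 190, 191, 192]  (not all equal)
t=20: [251, 250, 249, 251, 250, 249]  (not all equal)
t=21: [161, 162, 163, 161, 162, 163]  (not all equal)
t=22: [239, 240, 241, 239, 240, 241]  (not all equal)
t=23: [178, 177, 176, 178, 177, 176]  (not all equal)
t=24: [263, 262, 261, 263, 262, 261]  (not all equal)
t=25: [144, 145, 146, 144, 145, 146]  (not all equal)
t=26: [214, 215, 215, 214, 215, 215]  (not all equal)
t=27: [215, 215, 215, 215, 215, 215]  (all equal)

Answer: 27
Key observation: Synchronization is absorbing here: once all sites are equal they stay equal, and step 27 is the first all-equal step.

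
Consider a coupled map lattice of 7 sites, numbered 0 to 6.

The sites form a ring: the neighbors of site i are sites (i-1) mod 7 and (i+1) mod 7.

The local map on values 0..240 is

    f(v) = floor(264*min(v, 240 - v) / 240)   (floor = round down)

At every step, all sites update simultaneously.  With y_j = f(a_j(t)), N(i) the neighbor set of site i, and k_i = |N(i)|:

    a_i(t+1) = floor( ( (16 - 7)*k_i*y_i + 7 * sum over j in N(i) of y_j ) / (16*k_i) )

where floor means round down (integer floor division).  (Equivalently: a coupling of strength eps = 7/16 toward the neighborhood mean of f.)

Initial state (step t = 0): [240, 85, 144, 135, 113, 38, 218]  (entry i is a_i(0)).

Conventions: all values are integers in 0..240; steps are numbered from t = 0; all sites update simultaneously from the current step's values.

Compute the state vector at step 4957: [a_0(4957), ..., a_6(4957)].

Simulating step by step:
t=0: [240, 85, 144, 135, 113, 38, 218]
t=1: [25, 75, 104, 114, 103, 55, 22]
t=2: [38, 76, 109, 119, 104, 63, 32]
t=3: [48, 81, 113, 124, 107, 71, 43]
t=4: [59, 88, 117, 124, 110, 79, 54]
t=5: [69, 96, 120, 125, 114, 87, 66]
t=6: [80, 104, 124, 127, 118, 96, 77]
t=7: [92, 111, 123, 125, 122, 105, 89]
t=8: [104, 118, 126, 127, 125, 114, 101]
t=9: [116, 124, 125, 124, 125, 122, 114]
t=10: [126, 126, 126, 126, 126, 127, 126]
t=11: [125, 125, 125, 125, 124, 124, 124]
t=12: [126, 126, 126, 126, 126, 127, 126]

Answer: [125, 125, 125, 125, 124, 124, 124]
Key observation: The state at step 10, [126, 126, 126, 126, 126, 127, 126], reappears at step 12: the system is in a cycle of period 2 from step 10 on.  Therefore the state at step 4957 equals the state at step 10 + ((4957 - 10) mod 2) = 11, which is [125, 125, 125, 125, 124, 124, 124].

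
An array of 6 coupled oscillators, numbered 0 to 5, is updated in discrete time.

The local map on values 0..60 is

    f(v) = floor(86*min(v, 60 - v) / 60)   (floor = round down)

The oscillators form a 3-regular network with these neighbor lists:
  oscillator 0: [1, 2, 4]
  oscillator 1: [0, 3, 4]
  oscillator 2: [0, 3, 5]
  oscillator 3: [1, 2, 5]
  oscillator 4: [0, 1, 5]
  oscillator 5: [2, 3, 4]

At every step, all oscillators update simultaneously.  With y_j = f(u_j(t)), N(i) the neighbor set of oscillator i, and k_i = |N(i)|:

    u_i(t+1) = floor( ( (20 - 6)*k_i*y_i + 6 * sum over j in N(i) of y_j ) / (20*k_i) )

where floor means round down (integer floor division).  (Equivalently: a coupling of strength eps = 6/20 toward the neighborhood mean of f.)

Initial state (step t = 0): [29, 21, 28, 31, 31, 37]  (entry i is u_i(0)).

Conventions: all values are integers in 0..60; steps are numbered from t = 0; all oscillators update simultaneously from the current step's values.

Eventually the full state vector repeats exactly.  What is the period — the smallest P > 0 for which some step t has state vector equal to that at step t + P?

Answer: 2
Key observation: The state at step 29, [40, 40, 40, 40, 40, 40], reappears at step 31 — and no state repeats earlier — so the cycle the system enters has period 2.

Derivation:
t=0: [29, 21, 28, 31, 31, 37]
t=1: [39, 33, 39, 38, 39, 34]
t=2: [30, 35, 30, 32, 31, 35]
t=3: [42, 36, 41, 39, 40, 36]
t=4: [26, 32, 27, 30, 28, 32]
t=5: [37, 40, 38, 41, 39, 40]
t=6: [31, 28, 30, 27, 29, 28]
t=7: [41, 40, 42, 38, 40, 40]
t=8: [27, 28, 26, 29, 27, 28]
t=9: [38, 39, 37, 40, 38, 39]
t=10: [31, 30, 31, 28, 30, 30]
t=11: [41, 42, 41, 40, 42, 42]
t=12: [26, 25, 26, 27, 25, 25]
t=13: [36, 35, 36, 37, 35, 35]
t=14: [34, 34, 33, 32, 34, 34]
t=15: [37, 37, 38, 39, 37, 37]
t=16: [31, 31, 31, 30, 32, 31]
t=17: [40, 41, 41, 42, 40, 41]
t=18: [27, 27, 26, 25, 27, 26]
t=19: [37, 37, 36, 35, 37, 36]
t=20: [32, 32, 33, 34, 32, 33]
t=21: [39, 39, 38, 37, 39, 38]
t=22: [30, 30, 31, 31, 30, 31]
t=23: [42, 42, 41, 41, 42, 41]
t=24: [25, 25, 26, 26, 25, 26]
t=25: [35, 35, 36, 36, 35, 36]
t=26: [34, 34, 34, 34, 34, 34]
t=27: [37, 37, 37, 37, 37, 37]
t=28: [32, 32, 32, 32, 32, 32]
t=29: [40, 40, 40, 40, 40, 40]
t=30: [28, 28, 28, 28, 28, 28]
t=31: [40, 40, 40, 40, 40, 40]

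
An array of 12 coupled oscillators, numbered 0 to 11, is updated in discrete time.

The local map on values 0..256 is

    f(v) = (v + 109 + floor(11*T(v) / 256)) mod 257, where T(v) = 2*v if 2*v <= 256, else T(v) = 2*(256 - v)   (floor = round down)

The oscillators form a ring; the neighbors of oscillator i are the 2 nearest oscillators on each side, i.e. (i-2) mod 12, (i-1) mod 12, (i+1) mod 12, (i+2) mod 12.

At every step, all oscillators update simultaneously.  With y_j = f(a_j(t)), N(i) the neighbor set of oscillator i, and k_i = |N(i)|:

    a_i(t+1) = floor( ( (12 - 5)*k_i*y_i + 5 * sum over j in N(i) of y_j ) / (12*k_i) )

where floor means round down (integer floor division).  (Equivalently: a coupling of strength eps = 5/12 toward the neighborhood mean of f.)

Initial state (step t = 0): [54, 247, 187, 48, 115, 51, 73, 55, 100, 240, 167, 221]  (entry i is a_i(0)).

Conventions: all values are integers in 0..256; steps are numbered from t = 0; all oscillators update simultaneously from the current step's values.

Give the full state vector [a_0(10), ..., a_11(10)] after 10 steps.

Answer: [80, 85, 153, 159, 162, 164, 164, 161, 156, 151, 84, 80]

Derivation:
t=0: [54, 247, 187, 48, 115, 51, 73, 55, 100, 240, 167, 221]
t=1: [122, 104, 94, 150, 193, 173, 191, 166, 176, 104, 72, 84]
t=2: [225, 197, 177, 59, 60, 32, 42, 49, 69, 175, 181, 207]
t=3: [65, 67, 70, 143, 154, 152, 158, 147, 147, 65, 60, 58]
t=4: [178, 161, 147, 43, 30, 11, 14, 27, 44, 142, 157, 174]
t=5: [29, 36, 41, 120, 124, 128, 130, 122, 120, 37, 33, 27]
t=6: [142, 156, 169, 221, 234, 245, 246, 232, 220, 166, 153, 141]
t=7: [7, 20, 35, 68, 81, 92, 93, 80, 66, 32, 18, 7]
t=8: [121, 134, 150, 177, 192, 202, 203, 190, 175, 147, 132, 121]
t=9: [218, 202, 66, 59, 45, 53, 53, 43, 57, 64, 200, 218]
t=10: [80, 85, 153, 159, 162, 164, 164, 161, 156, 151, 84, 80]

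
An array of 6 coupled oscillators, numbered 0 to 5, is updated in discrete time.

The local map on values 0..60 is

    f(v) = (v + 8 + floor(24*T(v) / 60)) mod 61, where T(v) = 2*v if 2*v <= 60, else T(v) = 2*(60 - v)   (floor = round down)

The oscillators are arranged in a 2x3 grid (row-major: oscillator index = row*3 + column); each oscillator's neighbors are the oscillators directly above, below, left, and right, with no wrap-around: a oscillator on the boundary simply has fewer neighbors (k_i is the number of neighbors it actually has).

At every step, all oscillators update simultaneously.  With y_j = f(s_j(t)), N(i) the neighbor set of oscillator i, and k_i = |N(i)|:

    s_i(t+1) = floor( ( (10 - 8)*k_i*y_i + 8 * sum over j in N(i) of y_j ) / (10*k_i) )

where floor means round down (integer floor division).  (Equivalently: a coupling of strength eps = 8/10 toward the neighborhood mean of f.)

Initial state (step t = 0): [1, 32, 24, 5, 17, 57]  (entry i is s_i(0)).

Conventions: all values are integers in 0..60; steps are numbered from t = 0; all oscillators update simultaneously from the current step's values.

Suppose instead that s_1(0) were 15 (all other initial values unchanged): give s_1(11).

Answer: s_1(11) = 28
Key observation: This trace re-runs the system from the modified initial state.

Derivation:
t=0: [1, 15, 24, 5, 17, 57]
t=1: [22, 33, 26, 22, 23, 36]
t=2: [28, 40, 12, 47, 23, 41]
t=3: [14, 36, 8, 43, 12, 31]
t=4: [8, 22, 5, 25, 7, 20]
t=5: [44, 25, 39, 27, 42, 23]
t=6: [44, 12, 41, 13, 42, 11]
t=7: [24, 8, 23, 8, 23, 7]
t=8: [27, 44, 26, 44, 26, 43]
t=9: [13, 44, 13, 44, 13, 43]
t=10: [8, 25, 8, 25, 8, 25]
t=11: [46, 28, 46, 28, 46, 28]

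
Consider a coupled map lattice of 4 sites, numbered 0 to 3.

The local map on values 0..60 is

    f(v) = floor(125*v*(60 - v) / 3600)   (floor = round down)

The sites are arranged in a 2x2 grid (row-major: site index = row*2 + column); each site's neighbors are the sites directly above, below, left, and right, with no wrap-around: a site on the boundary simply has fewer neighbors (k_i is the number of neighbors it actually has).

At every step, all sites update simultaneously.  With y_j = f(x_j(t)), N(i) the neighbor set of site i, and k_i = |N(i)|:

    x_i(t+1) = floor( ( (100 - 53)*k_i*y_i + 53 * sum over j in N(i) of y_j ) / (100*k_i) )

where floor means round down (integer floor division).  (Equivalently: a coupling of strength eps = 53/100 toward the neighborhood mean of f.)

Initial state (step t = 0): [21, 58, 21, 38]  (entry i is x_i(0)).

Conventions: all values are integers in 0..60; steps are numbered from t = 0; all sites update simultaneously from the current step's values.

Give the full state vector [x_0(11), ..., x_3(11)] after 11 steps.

Simulating step by step:
t=0: [21, 58, 21, 38]
t=1: [21, 16, 28, 22]
t=2: [27, 26, 29, 28]
t=3: [30, 30, 30, 30]
t=4: [31, 31, 31, 31]
t=5: [31, 31, 31, 31]
t=6: [31, 31, 31, 31]
t=7: [31, 31, 31, 31]
t=8: [31, 31, 31, 31]
t=9: [31, 31, 31, 31]
t=10: [31, 31, 31, 31]
t=11: [31, 31, 31, 31]

Answer: [31, 31, 31, 31]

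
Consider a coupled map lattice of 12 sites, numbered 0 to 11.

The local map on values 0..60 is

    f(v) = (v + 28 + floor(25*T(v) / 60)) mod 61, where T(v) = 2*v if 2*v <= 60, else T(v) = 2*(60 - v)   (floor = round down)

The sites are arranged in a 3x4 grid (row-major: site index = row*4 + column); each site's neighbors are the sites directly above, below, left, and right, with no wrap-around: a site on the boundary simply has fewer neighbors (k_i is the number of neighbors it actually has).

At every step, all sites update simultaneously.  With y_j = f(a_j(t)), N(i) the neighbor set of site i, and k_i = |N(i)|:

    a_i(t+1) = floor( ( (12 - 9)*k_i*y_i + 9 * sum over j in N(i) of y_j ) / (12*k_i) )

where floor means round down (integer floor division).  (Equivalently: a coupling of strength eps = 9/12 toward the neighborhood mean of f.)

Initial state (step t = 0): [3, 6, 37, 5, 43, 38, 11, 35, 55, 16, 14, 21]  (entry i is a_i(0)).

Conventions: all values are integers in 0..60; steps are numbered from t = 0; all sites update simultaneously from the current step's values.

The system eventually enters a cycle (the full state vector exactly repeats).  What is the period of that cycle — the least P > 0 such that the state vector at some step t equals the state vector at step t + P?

Simulating step by step:
t=0: [3, 6, 37, 5, 43, 38, 11, 35, 55, 16, 14, 21]
t=1: [31, 29, 36, 26, 26, 37, 34, 28, 36, 39, 40, 29]
t=2: [18, 22, 19, 18, 20, 20, 21, 18, 19, 23, 22, 20]
t=3: [3, 2, 3, 0, 1, 5, 3, 2, 4, 5, 6, 3]
t=4: [30, 33, 31, 31, 33, 33, 34, 31, 33, 37, 35, 34]
t=5: [22, 22, 22, 22, 22, 22, 22, 22, 22, 22, 22, 22]
t=6: [7, 7, 7, 7, 7, 7, 7, 7, 7, 7, 7, 7]
t=7: [40, 40, 40, 40, 40, 40, 40, 40, 40, 40, 40, 40]
t=8: [23, 23, 23, 23, 23, 23, 23, 23, 23, 23, 23, 23]
t=9: [9, 9, 9, 9, 9, 9, 9, 9, 9, 9, 9, 9]
t=10: [44, 44, 44, 44, 44, 44, 44, 44, 44, 44, 44, 44]
t=11: [24, 24, 24, 24, 24, 24, 24, 24, 24, 24, 24, 24]
t=12: [11, 11, 11, 11, 11, 11, 11, 11, 11, 11, 11, 11]
t=13: [48, 48, 48, 48, 48, 48, 48, 48, 48, 48, 48, 48]
t=14: [25, 25, 25, 25, 25, 25, 25, 25, 25, 25, 25, 25]
t=15: [12, 12, 12, 12, 12, 12, 12, 12, 12, 12, 12, 12]
t=16: [50, 50, 50, 50, 50, 50, 50, 50, 50, 50, 50, 50]
t=17: [25, 25, 25, 25, 25, 25, 25, 25, 25, 25, 25, 25]

Answer: 3
Key observation: The state at step 14, [25, 25, 25, 25, 25, 25, 25, 25, 25, 25, 25, 25], reappears at step 17 — and no state repeats earlier — so the cycle the system enters has period 3.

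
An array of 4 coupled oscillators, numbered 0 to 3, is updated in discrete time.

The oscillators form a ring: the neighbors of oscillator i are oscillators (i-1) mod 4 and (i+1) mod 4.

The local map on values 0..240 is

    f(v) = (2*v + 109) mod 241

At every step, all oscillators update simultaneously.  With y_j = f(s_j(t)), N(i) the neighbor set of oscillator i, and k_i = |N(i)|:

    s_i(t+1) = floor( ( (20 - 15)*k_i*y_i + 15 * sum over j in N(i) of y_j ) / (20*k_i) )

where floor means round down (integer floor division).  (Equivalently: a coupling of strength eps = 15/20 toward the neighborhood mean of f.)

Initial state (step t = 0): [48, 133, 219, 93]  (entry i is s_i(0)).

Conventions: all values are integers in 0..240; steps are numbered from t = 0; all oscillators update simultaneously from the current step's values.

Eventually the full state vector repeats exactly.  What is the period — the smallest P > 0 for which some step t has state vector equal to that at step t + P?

Simulating step by step:
t=0: [48, 133, 219, 93]
t=1: [121, 134, 86, 114]
t=2: [114, 90, 97, 80]
t=3: [52, 71, 44, 66]
t=4: [57, 156, 53, 153]
t=5: [188, 209, 186, 207]
t=6: [33, 102, 92, 101]
t=7: [97, 103, 66, 102]
t=8: [70, 41, 54, 41]
t=9: [145, 132, 197, 132]
t=10: [138, 100, 104, 100]
t=11: [87, 99, 70, 99]
t=12: [60, 35, 51, 35]
t=13: [191, 209, 187, 209]
t=14: [36, 15, 34, 15]
t=15: [149, 169, 148, 169]
t=16: [196, 175, 195, 175]
t=17: [168, 68, 167, 68]
t=18: [54, 153, 53, 153]
t=19: [184, 205, 184, 205]
t=20: [86, 186, 86, 186]
t=21: [190, 90, 190, 90]
t=22: [37, 17, 37, 17]
t=23: [153, 173, 153, 173]
t=24: [204, 184, 204, 184]
t=25: [185, 85, 185, 85]
t=26: [88, 188, 88, 188]
t=27: [13, 33, 13, 33]
t=28: [165, 145, 165, 145]
t=29: [168, 188, 168, 188]
t=30: [53, 153, 53, 153]
t=31: [184, 204, 184, 204]
t=32: [85, 185, 85, 185]
t=33: [188, 88, 188, 88]
t=34: [33, 13, 33, 13]
t=35: [145, 165, 145, 165]
t=36: [188, 168, 188, 168]
t=37: [153, 53, 153, 53]
t=38: [204, 184, 204, 184]

Answer: 14
Key observation: The state at step 24, [204, 184, 204, 184], reappears at step 38 — and no state repeats earlier — so the cycle the system enters has period 14.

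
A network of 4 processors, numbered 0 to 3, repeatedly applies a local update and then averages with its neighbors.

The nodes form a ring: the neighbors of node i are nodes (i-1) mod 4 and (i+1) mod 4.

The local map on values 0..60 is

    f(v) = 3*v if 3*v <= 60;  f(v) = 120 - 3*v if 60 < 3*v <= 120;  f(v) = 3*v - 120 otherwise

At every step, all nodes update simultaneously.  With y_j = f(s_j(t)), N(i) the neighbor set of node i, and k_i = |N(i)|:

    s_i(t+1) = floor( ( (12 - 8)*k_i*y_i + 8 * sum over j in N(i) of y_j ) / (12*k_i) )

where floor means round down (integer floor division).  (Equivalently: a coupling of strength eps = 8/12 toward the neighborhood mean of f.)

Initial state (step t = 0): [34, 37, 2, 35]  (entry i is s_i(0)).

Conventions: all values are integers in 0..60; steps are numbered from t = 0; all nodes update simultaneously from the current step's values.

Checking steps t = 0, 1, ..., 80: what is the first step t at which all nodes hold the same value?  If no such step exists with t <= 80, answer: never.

Answer: never
Key observation: The state at step 1 reappears at step 5 — the system is in a cycle of period 4 from step 1 on.  No step 0..5 is synchronized, and the cycle repeats forever, so no step up to 80 (or ever) has all nodes equal.

Derivation:
t=0: [34, 37, 2, 35]  (not all equal)
t=1: [14, 11, 10, 13]  (not all equal)
t=2: [38, 35, 34, 37]  (not all equal)
t=3: [10, 13, 14, 11]  (not all equal)
t=4: [34, 37, 38, 35]  (not all equal)
t=5: [14, 11, 10, 13]  (not all equal)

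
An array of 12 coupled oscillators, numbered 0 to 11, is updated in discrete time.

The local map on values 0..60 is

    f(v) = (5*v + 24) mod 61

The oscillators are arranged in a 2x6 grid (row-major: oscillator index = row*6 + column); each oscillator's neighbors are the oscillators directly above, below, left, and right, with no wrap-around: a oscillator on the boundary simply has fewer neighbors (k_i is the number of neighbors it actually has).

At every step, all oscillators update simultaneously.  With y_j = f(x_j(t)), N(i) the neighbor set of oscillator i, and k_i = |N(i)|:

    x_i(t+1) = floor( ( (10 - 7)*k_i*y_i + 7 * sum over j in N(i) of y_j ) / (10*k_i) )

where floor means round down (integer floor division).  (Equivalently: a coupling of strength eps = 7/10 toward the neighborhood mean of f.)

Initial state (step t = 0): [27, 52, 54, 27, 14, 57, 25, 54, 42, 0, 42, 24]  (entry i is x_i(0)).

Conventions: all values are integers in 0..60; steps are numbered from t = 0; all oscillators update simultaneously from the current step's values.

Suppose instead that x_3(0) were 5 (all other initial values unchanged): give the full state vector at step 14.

Simulating step by step:
t=0: [27, 52, 54, 5, 14, 57, 25, 54, 42, 0, 42, 24]
t=1: [34, 43, 47, 39, 34, 20, 38, 42, 44, 42, 33, 25]
t=2: [33, 34, 25, 28, 13, 13, 31, 35, 27, 25, 22, 10]
t=3: [25, 14, 29, 31, 27, 22, 24, 29, 27, 29, 19, 17]
t=4: [27, 38, 43, 47, 40, 33, 32, 35, 44, 49, 48, 38]
t=5: [22, 34, 27, 32, 21, 27, 18, 12, 22, 15, 28, 18]
t=6: [26, 20, 16, 19, 20, 32, 28, 24, 26, 24, 35, 43]
t=7: [25, 23, 34, 33, 18, 20, 31, 24, 29, 31, 23, 22]
t=8: [34, 19, 19, 30, 21, 23, 34, 34, 35, 33, 33, 10]
t=9: [27, 36, 46, 32, 19, 12, 11, 23, 22, 19, 7, 11]
t=10: [24, 21, 10, 29, 36, 33, 24, 17, 23, 34, 48, 34]
t=11: [16, 21, 20, 24, 23, 13, 31, 25, 21, 22, 16, 12]
t=12: [35, 18, 9, 13, 26, 22, 41, 24, 11, 20, 25, 31]
t=13: [39, 26, 25, 18, 25, 34, 27, 33, 12, 17, 29, 30]
t=14: [34, 25, 33, 39, 34, 30, 25, 23, 25, 43, 43, 35]

Answer: [34, 25, 33, 39, 34, 30, 25, 23, 25, 43, 43, 35]
Key observation: This trace re-runs the system from the modified initial state.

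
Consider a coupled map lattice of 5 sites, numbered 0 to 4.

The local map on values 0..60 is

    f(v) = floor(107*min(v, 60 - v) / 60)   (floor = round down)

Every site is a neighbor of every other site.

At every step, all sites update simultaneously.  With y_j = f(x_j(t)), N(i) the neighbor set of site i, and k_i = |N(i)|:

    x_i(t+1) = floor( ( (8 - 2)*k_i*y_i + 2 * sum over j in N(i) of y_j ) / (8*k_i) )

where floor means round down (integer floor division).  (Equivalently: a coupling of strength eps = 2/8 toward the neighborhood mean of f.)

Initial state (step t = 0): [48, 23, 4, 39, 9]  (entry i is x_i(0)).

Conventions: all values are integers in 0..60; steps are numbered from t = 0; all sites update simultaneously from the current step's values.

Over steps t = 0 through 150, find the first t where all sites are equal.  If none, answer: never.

Simulating step by step:
t=0: [48, 23, 4, 39, 9]  (not all equal)
t=1: [22, 35, 12, 33, 18]  (not all equal)
t=2: [38, 41, 25, 44, 33]  (not all equal)
t=3: [38, 34, 42, 31, 45]  (not all equal)
t=4: [38, 43, 34, 47, 30]  (not all equal)
t=5: [38, 32, 43, 27, 48]  (not all equal)
t=6: [38, 45, 32, 44, 26]  (not all equal)
t=7: [38, 29, 45, 31, 43]  (not all equal)
t=8: [39, 47, 30, 47, 32]  (not all equal)
t=9: [37, 27, 48, 27, 45]  (not all equal)
t=10: [39, 44, 25, 44, 29]  (not all equal)
t=11: [37, 31, 42, 31, 46]  (not all equal)
t=12: [40, 47, 34, 47, 28]  (not all equal)
t=13: [35, 26, 42, 26, 44]  (not all equal)
t=14: [42, 43, 34, 43, 31]  (not all equal)
t=15: [33, 32, 43, 32, 46]  (not all equal)
t=16: [45, 46, 33, 46, 29]  (not all equal)
t=17: [28, 27, 43, 27, 45]  (not all equal)
t=18: [46, 45, 33, 45, 30]  (not all equal)
t=19: [27, 28, 44, 28, 47]  (not all equal)
t=20: [45, 46, 31, 46, 28]  (not all equal)
t=21: [28, 27, 45, 27, 44]  (not all equal)
t=22: [46, 45, 30, 45, 31]  (not all equal)
t=23: [27, 29, 47, 29, 46]  (not all equal)
t=24: [45, 47, 28, 47, 28]  (not all equal)
t=25: [28, 26, 44, 26, 44]  (not all equal)
t=26: [46, 43, 31, 43, 31]  (not all equal)
t=27: [28, 32, 46, 32, 46]  (not all equal)
t=28: [45, 45, 28, 45, 28]  (not all equal)
t=29: [28, 28, 44, 28, 44]  (not all equal)
t=30: [46, 46, 31, 46, 31]  (not all equal)
t=31: [27, 27, 45, 27, 45]  (not all equal)
t=32: [45, 45, 30, 45, 30]  (not all equal)
t=33: [29, 29, 47, 29, 47]  (not all equal)
t=34: [47, 47, 28, 47, 28]  (not all equal)
t=35: [26, 26, 44, 26, 44]  (not all equal)
t=36: [43, 43, 31, 43, 31]  (not all equal)
t=37: [32, 32, 47, 32, 47]  (not all equal)
t=38: [45, 45, 27, 45, 27]  (not all equal)
t=39: [28, 28, 43, 28, 43]  (not all equal)
t=40: [46, 46, 33, 46, 33]  (not all equal)
t=41: [27, 27, 43, 27, 43]  (not all equal)
t=42: [45, 45, 33, 45, 33]  (not all equal)
t=43: [28, 28, 43, 28, 43]  (not all equal)

Answer: never
Key observation: The state at step 39 reappears at step 43 — the system is in a cycle of period 4 from step 39 on.  No step 0..43 is synchronized, and the cycle repeats forever, so no step up to 150 (or ever) has all sites equal.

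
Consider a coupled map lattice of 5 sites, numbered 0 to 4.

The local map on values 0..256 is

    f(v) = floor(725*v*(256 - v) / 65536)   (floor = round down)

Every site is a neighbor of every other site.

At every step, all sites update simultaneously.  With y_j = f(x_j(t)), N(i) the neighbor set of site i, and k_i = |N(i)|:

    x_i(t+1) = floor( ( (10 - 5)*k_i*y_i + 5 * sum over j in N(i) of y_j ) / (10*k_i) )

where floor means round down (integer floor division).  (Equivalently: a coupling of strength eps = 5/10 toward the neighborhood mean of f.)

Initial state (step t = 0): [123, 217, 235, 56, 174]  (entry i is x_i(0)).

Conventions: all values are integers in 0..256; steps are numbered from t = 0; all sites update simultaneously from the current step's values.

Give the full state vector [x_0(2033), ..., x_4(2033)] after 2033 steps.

Answer: [165, 165, 165, 165, 165]
Key observation: The state at step 14, [166, 166, 166, 166, 166], reappears at step 16: the system is in a cycle of period 2 from step 14 on.  Therefore the state at step 2033 equals the state at step 14 + ((2033 - 14) mod 2) = 15, which is [165, 165, 165, 165, 165].

Derivation:
t=0: [123, 217, 235, 56, 174]
t=1: [143, 110, 96, 122, 134]
t=2: [177, 176, 173, 178, 178]
t=3: [154, 154, 155, 154, 154]
t=4: [173, 173, 173, 173, 173]
t=5: [158, 158, 158, 158, 158]
t=6: [171, 171, 171, 171, 171]
t=7: [160, 160, 160, 160, 160]
t=8: [169, 169, 169, 169, 169]
t=9: [162, 162, 162, 162, 162]
t=10: [168, 168, 168, 168, 168]
t=11: [163, 163, 163, 163, 163]
t=12: [167, 167, 167, 167, 167]
t=13: [164, 164, 164, 164, 164]
t=14: [166, 166, 166, 166, 166]
t=15: [165, 165, 165, 165, 165]
t=16: [166, 166, 166, 166, 166]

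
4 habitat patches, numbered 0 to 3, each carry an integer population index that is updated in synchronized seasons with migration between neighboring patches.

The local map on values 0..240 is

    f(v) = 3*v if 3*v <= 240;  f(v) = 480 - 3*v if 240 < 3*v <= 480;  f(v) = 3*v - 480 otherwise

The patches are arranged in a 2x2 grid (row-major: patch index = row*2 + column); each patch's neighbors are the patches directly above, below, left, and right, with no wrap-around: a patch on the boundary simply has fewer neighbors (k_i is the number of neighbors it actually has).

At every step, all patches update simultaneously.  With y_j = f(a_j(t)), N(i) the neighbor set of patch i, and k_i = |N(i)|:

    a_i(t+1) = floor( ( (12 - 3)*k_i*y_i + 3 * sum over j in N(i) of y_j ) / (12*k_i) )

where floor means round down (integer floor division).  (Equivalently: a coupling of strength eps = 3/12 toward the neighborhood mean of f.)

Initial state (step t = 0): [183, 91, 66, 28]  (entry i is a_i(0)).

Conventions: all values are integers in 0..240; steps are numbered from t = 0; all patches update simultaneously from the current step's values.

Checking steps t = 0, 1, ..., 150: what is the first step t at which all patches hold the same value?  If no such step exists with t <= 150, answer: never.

Simulating step by step:
t=0: [183, 91, 66, 28]  (not all equal)
t=1: [102, 174, 167, 113]  (not all equal)
t=2: [138, 70, 55, 113]  (not all equal)
t=3: [96, 183, 149, 152]  (not all equal)
t=4: [156, 78, 51, 30]  (not all equal)
t=5: [57, 188, 127, 115]  (not all equal)
t=6: [151, 101, 112, 124]  (not all equal)
t=7: [60, 149, 124, 121]  (not all equal)
t=8: [152, 61, 118, 105]  (not all equal)
t=9: [56, 160, 118, 162]  (not all equal)
t=10: [141, 21, 116, 20]  (not all equal)
t=11: [67, 61, 113, 69]  (not all equal)
t=12: [191, 188, 156, 195]  (not all equal)
t=13: [81, 87, 33, 90]  (not all equal)
t=14: [217, 220, 130, 197]  (not all equal)
t=15: [162, 170, 102, 117]  (not all equal)
t=16: [30, 39, 147, 122]  (not all equal)
t=17: [87, 113, 54, 105]  (not all equal)
t=18: [202, 153, 169, 161]  (not all equal)
t=19: [100, 31, 36, 8]  (not all equal)
t=20: [160, 95, 106, 43]  (not all equal)
t=21: [44, 162, 137, 141]  (not all equal)
t=22: [108, 28, 75, 52]  (not all equal)
t=23: [155, 102, 207, 155]  (not all equal)
t=24: [50, 134, 109, 50]  (not all equal)
t=25: [141, 96, 152, 141]  (not all equal)
t=26: [69, 158, 32, 69]  (not all equal)
t=27: [168, 56, 123, 168]  (not all equal)
t=28: [52, 132, 89, 52]  (not all equal)
t=29: [154, 102, 198, 154]  (not all equal)
t=30: [49, 135, 90, 49]  (not all equal)
t=31: [145, 93, 194, 145]  (not all equal)
t=32: [71, 162, 87, 71]  (not all equal)
t=33: [187, 57, 217, 187]  (not all equal)
t=34: [103, 148, 148, 103]  (not all equal)
t=35: [137, 69, 69, 137]  (not all equal)
t=36: [103, 172, 172, 103]  (not all equal)
t=37: [137, 69, 69, 137]  (not all equal)

Answer: never
Key observation: The state at step 35 reappears at step 37 — the system is in a cycle of period 2 from step 35 on.  No step 0..37 is synchronized, and the cycle repeats forever, so no step up to 150 (or ever) has all patches equal.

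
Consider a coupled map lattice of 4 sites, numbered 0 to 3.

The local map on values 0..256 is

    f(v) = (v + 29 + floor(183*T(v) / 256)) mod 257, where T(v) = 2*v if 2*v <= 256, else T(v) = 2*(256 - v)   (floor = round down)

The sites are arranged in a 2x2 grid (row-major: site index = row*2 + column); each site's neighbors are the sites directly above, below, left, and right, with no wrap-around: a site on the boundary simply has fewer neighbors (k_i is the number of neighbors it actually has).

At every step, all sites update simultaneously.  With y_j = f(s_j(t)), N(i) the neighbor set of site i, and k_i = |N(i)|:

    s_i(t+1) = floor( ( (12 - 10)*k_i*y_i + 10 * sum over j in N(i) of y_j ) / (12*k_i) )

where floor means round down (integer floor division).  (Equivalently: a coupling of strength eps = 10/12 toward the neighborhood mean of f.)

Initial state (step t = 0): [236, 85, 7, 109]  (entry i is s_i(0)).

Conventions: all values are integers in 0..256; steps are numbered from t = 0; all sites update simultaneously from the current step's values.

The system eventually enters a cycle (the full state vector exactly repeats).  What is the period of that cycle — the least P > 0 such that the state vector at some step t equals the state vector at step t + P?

Simulating step by step:
t=0: [236, 85, 7, 109]
t=1: [123, 69, 37, 123]
t=2: [142, 91, 78, 142]
t=3: [207, 105, 99, 207]
t=4: [24, 45, 42, 24]
t=5: [126, 95, 94, 126]
t=6: [13, 65, 65, 13]
t=7: [165, 81, 81, 165]
t=8: [198, 93, 93, 198]
t=9: [220, 85, 85, 220]
t=10: [203, 75, 75, 203]
t=11: [184, 76, 76, 184]
t=12: [187, 83, 83, 187]
t=13: [201, 85, 85, 201]
t=14: [204, 81, 81, 204]
t=15: [195, 79, 79, 195]
t=16: [192, 81, 81, 192]
t=17: [196, 83, 83, 196]
t=18: [200, 82, 82, 200]
t=19: [198, 81, 81, 198]
t=20: [196, 80, 80, 196]
t=21: [194, 81, 81, 194]
t=22: [196, 82, 82, 196]
t=23: [198, 82, 82, 198]
t=24: [198, 81, 81, 198]

Answer: 5
Key observation: The state at step 19, [198, 81, 81, 198], reappears at step 24 — and no state repeats earlier — so the cycle the system enters has period 5.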